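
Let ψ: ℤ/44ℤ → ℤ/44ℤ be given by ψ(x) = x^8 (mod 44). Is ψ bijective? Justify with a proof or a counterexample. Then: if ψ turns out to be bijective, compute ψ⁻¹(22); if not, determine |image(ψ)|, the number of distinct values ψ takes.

12

ψ(10): Repeated squaring mod 44: 10^1 ≡ 10, 10^2 ≡ 10² = 100 ≡ 12, 10^4 ≡ 12² = 144 ≡ 12, 10^8 ≡ 12² = 144 ≡ 12. So 10^8 ≡ 12 (mod 44).
ψ(12): Repeated squaring mod 44: 12^1 ≡ 12, 12^2 ≡ 12² = 144 ≡ 12, 12^4 ≡ 12² = 144 ≡ 12, 12^8 ≡ 12² = 144 ≡ 12. So 12^8 ≡ 12 (mod 44).
So ψ(10) = ψ(12) = 12 while 10 ≠ 12, therefore ψ is not injective, hence not bijective.
Since ψ is not bijective, we determine |image(ψ)|. Computing x^8 mod 44 for each x (by repeated squaring, reducing mod 44 at every step), the values ψ(0), ψ(1), …, ψ(43) are: 0, 1, 36, 5, 20, 37, 4, 9, 16, 25, 12, 33, 12, 25, 16, 9, 4, 37, 20, 5, 36, 1, 0, 1, 36, 5, 20, 37, 4, 9, 16, 25, 12, 33, 12, 25, 16, 9, 4, 37, 20, 5, 36, 1.
The distinct values are {0, 1, 4, 5, 9, 12, 16, 20, 25, 33, 36, 37}; there are 12 of them.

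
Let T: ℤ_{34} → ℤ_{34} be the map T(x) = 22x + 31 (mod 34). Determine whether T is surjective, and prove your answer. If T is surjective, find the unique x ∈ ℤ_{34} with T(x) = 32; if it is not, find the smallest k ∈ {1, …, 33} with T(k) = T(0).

Recall that surjectivity means every element of the codomain has a preimage under T.
Since gcd(22, 34) = 2, we have 22x ≡ 0 (mod 2) for all x, so T(x) ≡ 1 (mod 2).
But 0 ≢ 1 (mod 2), so 0 ∈ ℤ_{34} has no preimage. Hence T is not surjective.
Since T is not surjective, we find the least positive k with T(k) = T(0): this means 22k ≡ 0 (mod 34), i.e. 34 ∣ 22k. Since gcd(22, 34) = 2, dividing through by 2 this holds exactly when 17 ∣ 11k, and as gcd(11, 17) = 1, exactly when 17 ∣ k.
The smallest positive such k is 17.

17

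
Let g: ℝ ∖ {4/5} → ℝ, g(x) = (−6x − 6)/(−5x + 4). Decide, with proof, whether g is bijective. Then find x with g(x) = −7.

22/41

If g(x) = 6/5, cross-multiplying gives −5(−6x − 6) = −6(−5x + 4), which simplifies to 30 = −24 — false.  So 6/5 has no preimage and g is not surjective.
Hence g is not bijective.
Solving g(x) = −7: cross-multiplying gives −6x − 6 = −7(−5x + 4), which rearranges to −41x = −22, so x = 22/41.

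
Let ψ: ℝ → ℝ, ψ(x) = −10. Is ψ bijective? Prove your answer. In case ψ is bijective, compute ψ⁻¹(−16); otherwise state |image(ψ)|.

ψ(0) = −10 = ψ(1) with 0 ≠ 1, so ψ is not injective, hence not bijective.
Since ψ is not bijective, we state |image(ψ)|: the image of ψ is {−10}, which has 1 element.

1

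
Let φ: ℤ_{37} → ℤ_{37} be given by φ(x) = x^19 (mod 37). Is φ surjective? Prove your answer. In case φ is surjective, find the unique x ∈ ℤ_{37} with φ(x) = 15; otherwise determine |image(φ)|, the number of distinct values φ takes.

22

Since 37 is prime, the nonzero elements of ℤ_{37} form a cyclic group of order 36.
As gcd(19, 36) = 1, raising to the 19th power is a bijection on this group: if u^19 ≡ v^19 then (uv^{−1})^19 = 1, and the only element of order dividing gcd(19, 36) = 1 is 1, so u = v.
With φ(0) = 0 this makes φ injective on all of ℤ_{37}, hence bijective (finite equal-size domain and codomain). In particular φ is surjective.
Since φ is surjective, we find the preimage of 15. The inverse of x ↦ x^19 on (ℤ_{37})^× is x ↦ x^19, because 19·19 = 361 = 10·36 + 1 ≡ 1 (mod 36) and x^{36} = 1 for x ≠ 0 (Fermat). So φ⁻¹(15) = 15^19 mod 37.
Repeated squaring mod 37: 15^1 ≡ 15, 15^2 ≡ 15² = 225 ≡ 3, 15^4 ≡ 3² = 9, 15^8 ≡ 9² = 81 ≡ 7, 15^16 ≡ 7² = 49 ≡ 12. Since 19 = 16 + 2 + 1, 15^19 ≡ 12·3·15: 12·3 = 36, then 36·15 = 540 ≡ 22. So 15^19 ≡ 22 (mod 37).
Hence φ⁻¹(15) = 22.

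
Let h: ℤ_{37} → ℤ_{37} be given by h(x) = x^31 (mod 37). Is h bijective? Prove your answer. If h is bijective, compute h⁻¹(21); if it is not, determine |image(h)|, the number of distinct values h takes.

Since 37 is prime, the nonzero elements of ℤ_{37} form a cyclic group of order 36.
As gcd(31, 36) = 1, raising to the 31st power is a bijection on this group: if x_1^31 ≡ x_2^31 then (x_1x_2^{−1})^31 = 1, and the only element of order dividing gcd(31, 36) = 1 is 1, so x_1 = x_2.
With h(0) = 0 this makes h injective on all of ℤ_{37}, hence bijective (finite equal-size domain and codomain). In particular h is bijective.
Since h is bijective, we find the preimage of 21. The inverse of x ↦ x^31 on (ℤ_{37})^× is x ↦ x^7, because 31·7 = 217 = 6·36 + 1 ≡ 1 (mod 36) and x^{36} = 1 for x ≠ 0 (Fermat). So h⁻¹(21) = 21^7 mod 37.
Repeated squaring mod 37: 21^1 ≡ 21, 21^2 ≡ 21² = 441 ≡ 34, 21^4 ≡ 34² = 1156 ≡ 9. Since 7 = 4 + 2 + 1, 21^7 ≡ 9·34·21: 9·34 = 306 ≡ 10, then 10·21 = 210 ≡ 25. So 21^7 ≡ 25 (mod 37).
Hence h⁻¹(21) = 25.

25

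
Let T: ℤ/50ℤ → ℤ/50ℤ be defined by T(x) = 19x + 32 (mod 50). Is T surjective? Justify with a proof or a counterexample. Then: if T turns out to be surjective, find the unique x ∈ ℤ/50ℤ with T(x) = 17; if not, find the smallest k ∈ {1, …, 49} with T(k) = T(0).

By definition, T is surjective if every y in the codomain equals T(x) for some x in the domain.
Since gcd(19, 50) = 1, 19 is invertible modulo 50. Euclid's algorithm: 50 = 2·19 + 12, 19 = 1·12 + 7, 12 = 1·7 + 5, 7 = 1·5 + 2, 5 = 2·2 + 1; back-substituting gives 1 = 29·19 − 11·50, so 19⁻¹ ≡ 29 (mod 50).
Then y ↦ 29(y − 32) is a two-sided inverse to T, so every y ∈ ℤ/50ℤ has a preimage.
Therefore T is surjective.
Since T is surjective, we find T⁻¹(17): we need 19x ≡ 17 − 32 ≡ 35 (mod 50). Using 19⁻¹ = 29: x ≡ 29·35 = 1015 = 20·50 + 15, so x = 15.
Check: T(15) = 19·15 + 32 = 317 = 6·50 + 17 ≡ 17 (mod 50).

15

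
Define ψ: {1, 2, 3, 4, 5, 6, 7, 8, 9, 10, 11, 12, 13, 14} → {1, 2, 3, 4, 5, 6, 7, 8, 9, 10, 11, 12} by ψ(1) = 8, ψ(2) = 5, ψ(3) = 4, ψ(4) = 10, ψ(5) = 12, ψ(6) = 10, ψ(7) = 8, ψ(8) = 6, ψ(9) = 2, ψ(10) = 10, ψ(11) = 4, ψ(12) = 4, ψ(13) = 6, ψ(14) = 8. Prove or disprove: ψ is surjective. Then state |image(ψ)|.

7

No element maps to 1, so ψ is not surjective.
The image of ψ is {2, 4, 5, 6, 8, 10, 12}, which has 7 elements.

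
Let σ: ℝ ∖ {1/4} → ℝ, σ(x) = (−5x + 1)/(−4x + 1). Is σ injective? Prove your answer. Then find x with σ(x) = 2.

1/3

Suppose σ(x_1) = σ(x_2). Cross-multiplying: (−5x_1 + 1)(−4x_2 + 1) = (−5x_2 + 1)(−4x_1 + 1).
Expanding both sides and cancelling the symmetric terms leaves −1·(x_1 − x_2) = 0. Since −1 ≠ 0, x_1 = x_2. So σ is injective.
Solving σ(x) = 2: cross-multiplying gives −5x + 1 = 2(−4x + 1), which rearranges to 3x = 1, so x = 1/3.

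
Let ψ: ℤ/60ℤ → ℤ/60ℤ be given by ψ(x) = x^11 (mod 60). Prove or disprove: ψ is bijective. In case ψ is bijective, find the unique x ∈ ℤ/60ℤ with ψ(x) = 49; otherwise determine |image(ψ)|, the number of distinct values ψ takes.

45

ψ(0) = 0^11 = 0.
ψ(30): Repeated squaring mod 60: 30^1 ≡ 30, 30^2 ≡ 30² = 900 ≡ 0, 30^4 ≡ 0² = 0, 30^8 ≡ 0² = 0. Since 11 = 8 + 2 + 1, 30^11 ≡ 0·0·30: 0·0 = 0, then 0·30 = 0. So 30^11 ≡ 0 (mod 60).
So ψ(0) = ψ(30) = 0 while 0 ≠ 30, thus ψ is not injective, hence not bijective.
Since ψ is not bijective, we determine |image(ψ)|. Computing x^11 mod 60 for each x (by repeated squaring, reducing mod 60 at every step), the values ψ(0), ψ(1), …, ψ(59) are: 0, 1, 8, 27, 4, 5, 36, 43, 32, 9, 40, 11, 48, 37, 44, 15, 16, 53, 12, 19, 20, 21, 28, 47, 24, 25, 56, 3, 52, 29, 0, 31, 8, 57, 4, 35, 36, 13, 32, 39, 40, 41, 48, 7, 44, 45, 16, 23, 12, 49, 20, 51, 28, 17, 24, 55, 56, 33, 52, 59.
The distinct values are {0, 1, 3, 4, 5, 7, 8, 9, 11, 12, 13, 15, 16, 17, 19, 20, 21, 23, 24, 25, 27, 28, 29, 31, 32, 33, 35, 36, 37, 39, 40, 41, 43, 44, 45, 47, 48, 49, 51, 52, 53, 55, 56, 57, 59}; there are 45 of them.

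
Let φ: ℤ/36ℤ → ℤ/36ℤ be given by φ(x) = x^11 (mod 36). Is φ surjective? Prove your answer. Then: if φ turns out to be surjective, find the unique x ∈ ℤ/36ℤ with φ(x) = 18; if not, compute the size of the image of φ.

21

φ(0) = 0^11 = 0.
φ(6): Repeated squaring mod 36: 6^1 ≡ 6, 6^2 ≡ 6² = 36 ≡ 0, 6^4 ≡ 0² = 0, 6^8 ≡ 0² = 0. Since 11 = 8 + 2 + 1, 6^11 ≡ 0·0·6: 0·0 = 0, then 0·6 = 0. So 6^11 ≡ 0 (mod 36).
So φ(0) = φ(6) = 0 while 0 ≠ 6, so φ is not injective.
A non-injective map from the 36-element set ℤ/36ℤ to itself takes at most 35 distinct values, so it cannot be surjective. Therefore φ is not surjective.
Since φ is not surjective, we determine |image(φ)|. Computing x^11 mod 36 for each x (by repeated squaring, reducing mod 36 at every step), the values φ(0), φ(1), …, φ(35) are: 0, 1, 32, 27, 16, 29, 0, 31, 8, 9, 28, 23, 0, 25, 20, 27, 4, 17, 0, 19, 32, 9, 16, 11, 0, 13, 8, 27, 28, 5, 0, 7, 20, 9, 4, 35.
The distinct values are {0, 1, 4, 5, 7, 8, 9, 11, 13, 16, 17, 19, 20, 23, 25, 27, 28, 29, 31, 32, 35}; there are 21 of them.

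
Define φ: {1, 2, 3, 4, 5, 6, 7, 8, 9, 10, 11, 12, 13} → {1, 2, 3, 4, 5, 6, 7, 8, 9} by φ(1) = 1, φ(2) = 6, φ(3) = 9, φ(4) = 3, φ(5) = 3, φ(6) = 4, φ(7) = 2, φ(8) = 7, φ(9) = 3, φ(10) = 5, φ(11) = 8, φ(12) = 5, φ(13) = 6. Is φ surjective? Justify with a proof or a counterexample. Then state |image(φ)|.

Every element of the codomain has a preimage: 1 = φ(1), 2 = φ(7), 3 = φ(4), 4 = φ(6), 5 = φ(10), 6 = φ(2), 7 = φ(8), 8 = φ(11), 9 = φ(3).
Hence φ is surjective.
The image of φ is {1, 2, 3, 4, 5, 6, 7, 8, 9}, which has 9 elements.

9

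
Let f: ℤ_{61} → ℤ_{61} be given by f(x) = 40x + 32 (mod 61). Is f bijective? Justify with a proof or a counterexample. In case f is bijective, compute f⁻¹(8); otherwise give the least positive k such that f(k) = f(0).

36

Suppose f(x_1) = f(x_2) in ℤ_{61}. Then 40x_1 + 32 ≡ 40x_2 + 32 (mod 61), hence 40(x_1 − x_2) ≡ 0 (mod 61).
Since gcd(40, 61) = 1, 40 is invertible modulo 61, hence x_1 − x_2 ≡ 0 (mod 61), i.e. x_1 = x_2.
We now compute 40⁻¹ mod 61 explicitly. Euclid's algorithm: 61 = 1·40 + 21, 40 = 1·21 + 19, 21 = 1·19 + 2, 19 = 9·2 + 1; back-substituting gives 1 = 29·40 − 19·61, so 40⁻¹ ≡ 29 (mod 61).
For any y ∈ ℤ_{61}, x = 29(y − 32) mod 61 satisfies f(x) = 40·29(y − 32) + 32 ≡ y (since 40·29 ≡ 1 mod 61). So every y has a preimage.
Therefore f is bijective.
Since f is bijective, we compute f⁻¹(8): solve 40x + 32 ≡ 8 (mod 61), i.e. 40x ≡ 37 (mod 61).
Multiplying by 40⁻¹ = 29 gives x ≡ 29·37 = 1073 = 17·61 + 36 ≡ 36 (mod 61).
Check: f(36) = 40·36 + 32 = 1472 = 24·61 + 8 ≡ 8 (mod 61).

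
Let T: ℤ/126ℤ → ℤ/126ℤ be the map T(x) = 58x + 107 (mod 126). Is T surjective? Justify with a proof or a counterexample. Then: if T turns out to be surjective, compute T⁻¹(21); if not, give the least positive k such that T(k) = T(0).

63

Since gcd(58, 126) = 2, we have 58x ≡ 0 (mod 2) for all x, so T(x) ≡ 1 (mod 2).
But 0 ≢ 1 (mod 2), so 0 ∈ ℤ/126ℤ has no preimage. Thus T is not surjective.
Since T is not surjective, we find the least positive k with T(k) = T(0): this means 58k ≡ 0 (mod 126), i.e. 126 ∣ 58k. Since gcd(58, 126) = 2, dividing through by 2 this holds exactly when 63 ∣ 29k, and as gcd(29, 63) = 1, exactly when 63 ∣ k.
The smallest positive such k is 63.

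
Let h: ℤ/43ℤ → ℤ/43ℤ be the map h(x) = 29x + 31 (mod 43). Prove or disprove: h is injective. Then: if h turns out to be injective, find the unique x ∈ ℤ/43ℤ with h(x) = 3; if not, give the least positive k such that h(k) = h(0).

2

By definition, injectivity means: for all u, v in the domain, h(u) = h(v) implies u = v.
Suppose h(u) = h(v) in ℤ/43ℤ. Then 29u + 31 ≡ 29v + 31 (mod 43), thus 29(u − v) ≡ 0 (mod 43).
Since gcd(29, 43) = 1, 29 is invertible modulo 43, hence u − v ≡ 0 (mod 43), i.e. u = v.
Therefore h is injective.
We now compute 29⁻¹ mod 43 explicitly. Euclid's algorithm: 43 = 1·29 + 14, 29 = 2·14 + 1; back-substituting gives 1 = 3·29 − 2·43, so 29⁻¹ ≡ 3 (mod 43).
Since h is injective, we find h⁻¹(3): we need 29x ≡ 3 − 31 ≡ 15 (mod 43). Using 29⁻¹ = 3: x ≡ 3·15 = 45 = 1·43 + 2, so x = 2.
Check: h(2) = 29·2 + 31 = 89 = 2·43 + 3 ≡ 3 (mod 43).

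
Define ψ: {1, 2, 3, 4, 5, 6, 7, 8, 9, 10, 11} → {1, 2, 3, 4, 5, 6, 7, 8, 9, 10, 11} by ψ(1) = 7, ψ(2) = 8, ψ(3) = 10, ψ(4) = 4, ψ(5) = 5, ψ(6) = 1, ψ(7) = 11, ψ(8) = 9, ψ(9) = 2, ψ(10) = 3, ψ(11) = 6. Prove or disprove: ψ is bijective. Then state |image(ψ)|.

The values 7, 8, 10, 4, 5, 1, 11, 9, 2, 3, 6 are a permutation of {1, 2, 3, 4, 5, 6, 7, 8, 9, 10, 11}: each element appears exactly once.
So ψ is injective and surjective, hence bijective.
The image of ψ is {1, 2, 3, 4, 5, 6, 7, 8, 9, 10, 11}, which has 11 elements.

11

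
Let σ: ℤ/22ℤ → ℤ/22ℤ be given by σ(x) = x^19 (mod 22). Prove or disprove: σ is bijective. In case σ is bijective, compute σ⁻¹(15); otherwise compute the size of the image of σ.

3

Computing x^19 mod 22 for each x (by repeated squaring, reducing mod 22 at every step), the values σ(0), σ(1), …, σ(21) are: 0, 1, 6, 15, 14, 9, 2, 19, 18, 5, 10, 11, 12, 17, 4, 3, 20, 13, 8, 7, 16, 21.
Every element of ℤ/22ℤ appears exactly once in this list, so σ is a bijection, and in particular bijective.
Since σ is bijective, we read off the preimage of 15 from the same table: σ(3) = 15, so σ⁻¹(15) = 3.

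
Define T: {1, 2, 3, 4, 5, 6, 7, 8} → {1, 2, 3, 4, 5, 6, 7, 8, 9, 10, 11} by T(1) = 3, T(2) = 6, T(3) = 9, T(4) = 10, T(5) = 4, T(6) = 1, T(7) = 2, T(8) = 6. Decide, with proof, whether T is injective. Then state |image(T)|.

T(2) = 6 = T(8) with 2 ≠ 8, so T is not injective.
The image of T is {1, 2, 3, 4, 6, 9, 10}, which has 7 elements.

7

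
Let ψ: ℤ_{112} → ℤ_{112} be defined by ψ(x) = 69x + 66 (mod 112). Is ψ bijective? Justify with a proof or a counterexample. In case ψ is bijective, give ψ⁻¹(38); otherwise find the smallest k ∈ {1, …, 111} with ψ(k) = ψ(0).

If ψ(u) = ψ(v), then 69u ≡ 69v (mod 112). Because gcd(69, 112) = 1, we may cancel 69 to get u ≡ v (mod 112).
We now compute 69⁻¹ mod 112 explicitly. Euclid's algorithm: 112 = 1·69 + 43, 69 = 1·43 + 26, 43 = 1·26 + 17, 26 = 1·17 + 9, 17 = 1·9 + 8, 9 = 1·8 + 1; back-substituting gives 1 = 13·69 − 8·112, so 69⁻¹ ≡ 13 (mod 112).
Then y ↦ 13(y − 66) is a two-sided inverse to ψ, so every y ∈ ℤ_{112} has a preimage.
Therefore ψ is bijective.
Since ψ is bijective, we compute ψ⁻¹(38): solve 69x + 66 ≡ 38 (mod 112), i.e. 69x ≡ 84 (mod 112).
Multiplying by 69⁻¹ = 13 gives x ≡ 13·84 = 1092 = 9·112 + 84 ≡ 84 (mod 112).
Check: ψ(84) = 69·84 + 66 = 5862 = 52·112 + 38 ≡ 38 (mod 112).

84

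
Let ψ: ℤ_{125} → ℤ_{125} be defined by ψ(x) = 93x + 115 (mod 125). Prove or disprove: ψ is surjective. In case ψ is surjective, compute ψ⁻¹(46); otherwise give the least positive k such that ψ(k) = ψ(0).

92

By definition, surjectivity means every element of the codomain has a preimage under ψ.
Since gcd(93, 125) = 1, 93 is invertible modulo 125. Euclid's algorithm: 125 = 1·93 + 32, 93 = 2·32 + 29, 32 = 1·29 + 3, 29 = 9·3 + 2, 3 = 1·2 + 1; back-substituting gives 1 = 82·93 − 61·125, so 93⁻¹ ≡ 82 (mod 125).
For any y ∈ ℤ_{125}, x = 82(y − 115) mod 125 satisfies ψ(x) = 93·82(y − 115) + 115 ≡ y (since 93·82 ≡ 1 mod 125). So every y has a preimage.
Hence ψ is surjective.
Since ψ is surjective, we compute ψ⁻¹(46): solve 93x + 115 ≡ 46 (mod 125), i.e. 93x ≡ 56 (mod 125).
Multiplying by 93⁻¹ = 82 gives x ≡ 82·56 = 4592 = 36·125 + 92 ≡ 92 (mod 125).
Check: ψ(92) = 93·92 + 115 = 8671 = 69·125 + 46 ≡ 46 (mod 125).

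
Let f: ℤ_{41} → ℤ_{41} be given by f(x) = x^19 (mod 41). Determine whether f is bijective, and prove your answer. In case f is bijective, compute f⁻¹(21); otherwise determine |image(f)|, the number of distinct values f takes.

Since 41 is prime, the nonzero elements of ℤ_{41} form a cyclic group of order 40.
As gcd(19, 40) = 1, raising to the 19th power is a bijection on this group: if x_1^19 ≡ x_2^19 then (x_1x_2^{−1})^19 = 1, and the only element of order dividing gcd(19, 40) = 1 is 1, so x_1 = x_2.
With f(0) = 0 this makes f injective on all of ℤ_{41}, hence bijective (finite equal-size domain and codomain). In particular f is bijective.
Since f is bijective, we find the preimage of 21. The inverse of x ↦ x^19 on (ℤ_{41})^× is x ↦ x^19, because 19·19 = 361 = 9·40 + 1 ≡ 1 (mod 40) and x^{40} = 1 for x ≠ 0 (Fermat). So f⁻¹(21) = 21^19 mod 41.
Repeated squaring mod 41: 21^1 ≡ 21, 21^2 ≡ 21² = 441 ≡ 31, 21^4 ≡ 31² = 961 ≡ 18, 21^8 ≡ 18² = 324 ≡ 37, 21^16 ≡ 37² = 1369 ≡ 16. Since 19 = 16 + 2 + 1, 21^19 ≡ 16·31·21: 16·31 = 496 ≡ 4, then 4·21 = 84 ≡ 2. So 21^19 ≡ 2 (mod 41).
Hence f⁻¹(21) = 2.

2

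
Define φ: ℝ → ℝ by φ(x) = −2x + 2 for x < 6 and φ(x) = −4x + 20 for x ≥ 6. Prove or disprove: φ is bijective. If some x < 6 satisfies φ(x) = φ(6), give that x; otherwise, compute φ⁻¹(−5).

3

Both pieces are strictly decreasing (slopes −2 and −4), so each is injective on its own interval.
The left piece maps (−∞, 6) onto (−10, ∞); the right piece maps [6, ∞) onto (−∞, −4].
These images overlap. In particular φ(6) = −4 (right piece), and solving −2x + 2 = −4 on the left piece gives x = 3 < 6.
So φ(3) = φ(6) with 3 ≠ 6, and φ is not injective, hence not bijective. This x = 3 is the requested value below 6.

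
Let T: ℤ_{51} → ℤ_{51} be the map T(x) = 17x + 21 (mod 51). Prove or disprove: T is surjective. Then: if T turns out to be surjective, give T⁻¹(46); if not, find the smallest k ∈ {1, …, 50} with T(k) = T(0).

3

Since gcd(17, 51) = 17, we have 17x ≡ 0 (mod 17) for all x, so T(x) ≡ 4 (mod 17).
But 0 ≢ 4 (mod 17), so 0 ∈ ℤ_{51} has no preimage. So T is not surjective.
Since T is not surjective, we find the least positive k with T(k) = T(0): this means 17k ≡ 0 (mod 51), i.e. 51 ∣ 17k. Since gcd(17, 51) = 17, dividing through by 17 this holds exactly when 3 ∣ k.
The smallest positive such k is 3.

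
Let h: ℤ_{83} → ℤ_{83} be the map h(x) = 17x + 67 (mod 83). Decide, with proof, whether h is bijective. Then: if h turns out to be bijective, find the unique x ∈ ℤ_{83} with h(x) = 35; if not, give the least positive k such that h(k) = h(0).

If h(s) = h(t), then 17s ≡ 17t (mod 83). Because gcd(17, 83) = 1, we may cancel 17 to get s ≡ t (mod 83).
We now compute 17⁻¹ mod 83 explicitly. Euclid's algorithm: 83 = 4·17 + 15, 17 = 1·15 + 2, 15 = 7·2 + 1; back-substituting gives 1 = 44·17 − 9·83, so 17⁻¹ ≡ 44 (mod 83).
For any y ∈ ℤ_{83}, x = 44(y − 67) mod 83 satisfies h(x) = 17·44(y − 67) + 67 ≡ y (since 17·44 ≡ 1 mod 83). So every y has a preimage.
Hence h is bijective.
Since h is bijective, we compute h⁻¹(35): solve 17x + 67 ≡ 35 (mod 83), i.e. 17x ≡ 51 (mod 83).
Multiplying by 17⁻¹ = 44 gives x ≡ 44·51 = 2244 = 27·83 + 3 ≡ 3 (mod 83).
Check: h(3) = 17·3 + 67 = 118 = 1·83 + 35 ≡ 35 (mod 83).

3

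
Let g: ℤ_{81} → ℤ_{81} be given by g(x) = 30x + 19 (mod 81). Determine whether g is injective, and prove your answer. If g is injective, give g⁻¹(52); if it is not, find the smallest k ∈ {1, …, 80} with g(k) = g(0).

Recall: g is injective when g(x_1) = g(x_2) forces x_1 = x_2.
We have gcd(30, 81) = 3 > 1. Taking x_1 = 0 and x_2 = 27: g(0) = 19 and g(27) = 30·27 + 19 = 829 ≡ 19 (mod 81).
So g(0) = g(27) while 0 ≠ 27, thus g is not injective.
Since g is not injective, we find the least positive k with g(k) = g(0): this means 30k ≡ 0 (mod 81), i.e. 81 ∣ 30k. Since gcd(30, 81) = 3, dividing through by 3 this holds exactly when 27 ∣ 10k, and as gcd(10, 27) = 1, exactly when 27 ∣ k.
The smallest positive such k is 27.

27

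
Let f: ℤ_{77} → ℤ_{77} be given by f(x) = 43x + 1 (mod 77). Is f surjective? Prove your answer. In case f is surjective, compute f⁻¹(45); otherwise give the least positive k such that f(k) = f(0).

44

By definition, f is surjective if every y in the codomain equals f(x) for some x in the domain.
Since gcd(43, 77) = 1, 43 is invertible modulo 77. Euclid's algorithm: 77 = 1·43 + 34, 43 = 1·34 + 9, 34 = 3·9 + 7, 9 = 1·7 + 2, 7 = 3·2 + 1; back-substituting gives 1 = 43·43 − 24·77, so 43⁻¹ ≡ 43 (mod 77).
Then y ↦ 43(y − 1) is a two-sided inverse to f, so every y ∈ ℤ_{77} has a preimage.
Therefore f is surjective.
Since f is surjective, we compute f⁻¹(45): solve 43x + 1 ≡ 45 (mod 77), i.e. 43x ≡ 44 (mod 77).
Multiplying by 43⁻¹ = 43 gives x ≡ 43·44 = 1892 = 24·77 + 44 ≡ 44 (mod 77).
Check: f(44) = 43·44 + 1 = 1893 = 24·77 + 45 ≡ 45 (mod 77).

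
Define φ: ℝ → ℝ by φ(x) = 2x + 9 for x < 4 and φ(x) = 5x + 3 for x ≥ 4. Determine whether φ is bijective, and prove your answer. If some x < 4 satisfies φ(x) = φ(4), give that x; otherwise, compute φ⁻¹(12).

3/2

Both pieces are strictly increasing (slopes 2 and 5), so each is injective on its own interval.
The left piece maps (−∞, 4) onto (−∞, 17); the right piece maps [4, ∞) onto [23, ∞).
The images leave a gap (17 has no preimage), so φ is not surjective, hence not bijective.
Because the two images are disjoint, no x < 4 has φ(x) = φ(4), so we compute φ⁻¹(12): 12 lies in (−∞, 17), so solve 2x + 9 = 12: x = (12 − 9)/2 = 3/2.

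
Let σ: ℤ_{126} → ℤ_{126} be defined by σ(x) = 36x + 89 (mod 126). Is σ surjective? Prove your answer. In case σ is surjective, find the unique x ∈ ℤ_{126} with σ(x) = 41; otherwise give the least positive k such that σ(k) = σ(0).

7

Since gcd(36, 126) = 18, we have 36x ≡ 0 (mod 18) for all x, so σ(x) ≡ 17 (mod 18).
But 0 ≢ 17 (mod 18), so 0 ∈ ℤ_{126} has no preimage. Hence σ is not surjective.
Since σ is not surjective, we find the least positive k with σ(k) = σ(0): this means 36k ≡ 0 (mod 126), i.e. 126 ∣ 36k. Since gcd(36, 126) = 18, dividing through by 18 this holds exactly when 7 ∣ 2k, and as gcd(2, 7) = 1, exactly when 7 ∣ k.
The smallest positive such k is 7.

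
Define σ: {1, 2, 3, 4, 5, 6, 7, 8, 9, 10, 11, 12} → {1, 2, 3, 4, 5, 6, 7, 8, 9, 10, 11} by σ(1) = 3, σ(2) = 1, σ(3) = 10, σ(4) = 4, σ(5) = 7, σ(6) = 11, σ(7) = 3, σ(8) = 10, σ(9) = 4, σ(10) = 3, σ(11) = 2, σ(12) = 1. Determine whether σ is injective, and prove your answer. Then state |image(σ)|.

7

σ(1) = 3 = σ(7) with 1 ≠ 7, so σ is not injective.
The image of σ is {1, 2, 3, 4, 7, 10, 11}, which has 7 elements.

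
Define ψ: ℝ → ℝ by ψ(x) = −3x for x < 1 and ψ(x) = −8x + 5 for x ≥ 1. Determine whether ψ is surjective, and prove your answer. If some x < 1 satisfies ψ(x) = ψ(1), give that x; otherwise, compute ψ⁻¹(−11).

2

Both pieces are strictly decreasing (slopes −3 and −8), so each is injective on its own interval.
The left piece maps (−∞, 1) onto (−3, ∞); the right piece maps [1, ∞) onto (−∞, −3].
These images together cover ℝ, so ψ is surjective.
Because the two images are disjoint, no x < 1 has ψ(x) = ψ(1), so we compute ψ⁻¹(−11): −11 lies in (−∞, −3], so solve −8x + 5 = −11: x = (−11 − 5)/(−8) = 2.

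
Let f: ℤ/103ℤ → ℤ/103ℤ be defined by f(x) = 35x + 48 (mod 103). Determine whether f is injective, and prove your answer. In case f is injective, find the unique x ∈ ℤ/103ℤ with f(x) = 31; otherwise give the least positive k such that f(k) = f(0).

If f(x_1) = f(x_2), then 35x_1 ≡ 35x_2 (mod 103). Because gcd(35, 103) = 1, we may cancel 35 to get x_1 ≡ x_2 (mod 103).
So f is injective.
We now compute 35⁻¹ mod 103 explicitly. Euclid's algorithm: 103 = 2·35 + 33, 35 = 1·33 + 2, 33 = 16·2 + 1; back-substituting gives 1 = 53·35 − 18·103, so 35⁻¹ ≡ 53 (mod 103).
Since f is injective, we compute f⁻¹(31): solve 35x + 48 ≡ 31 (mod 103), i.e. 35x ≡ 86 (mod 103).
Multiplying by 35⁻¹ = 53 gives x ≡ 53·86 = 4558 = 44·103 + 26 ≡ 26 (mod 103).
Check: f(26) = 35·26 + 48 = 958 = 9·103 + 31 ≡ 31 (mod 103).

26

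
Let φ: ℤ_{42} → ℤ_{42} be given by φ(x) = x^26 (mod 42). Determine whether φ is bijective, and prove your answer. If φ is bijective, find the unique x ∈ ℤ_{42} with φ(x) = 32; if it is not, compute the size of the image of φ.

16

φ(4): Repeated squaring mod 42: 4^1 ≡ 4, 4^2 ≡ 4² = 16, 4^4 ≡ 16² = 256 ≡ 4, 4^8 ≡ 4² = 16, 4^16 ≡ 16² = 256 ≡ 4. Since 26 = 16 + 8 + 2, 4^26 ≡ 4·16·16: 4·16 = 64 ≡ 22, then 22·16 = 352 ≡ 16. So 4^26 ≡ 16 (mod 42).
φ(10): Repeated squaring mod 42: 10^1 ≡ 10, 10^2 ≡ 10² = 100 ≡ 16, 10^4 ≡ 16² = 256 ≡ 4, 10^8 ≡ 4² = 16, 10^16 ≡ 16² = 256 ≡ 4. Since 26 = 16 + 8 + 2, 10^26 ≡ 4·16·16: 4·16 = 64 ≡ 22, then 22·16 = 352 ≡ 16. So 10^26 ≡ 16 (mod 42).
So φ(4) = φ(10) = 16 while 4 ≠ 10, thus φ is not injective, hence not bijective.
Since φ is not bijective, we determine |image(φ)|. Computing x^26 mod 42 for each x (by repeated squaring, reducing mod 42 at every step), the values φ(0), φ(1), …, φ(41) are: 0, 1, 4, 9, 16, 25, 36, 7, 22, 39, 16, 37, 18, 1, 28, 15, 4, 37, 30, 25, 22, 21, 22, 25, 30, 37, 4, 15, 28, 1, 18, 37, 16, 39, 22, 7, 36, 25, 16, 9, 4, 1.
The distinct values are {0, 1, 4, 7, 9, 15, 16, 18, 21, 22, 25, 28, 30, 36, 37, 39}; there are 16 of them.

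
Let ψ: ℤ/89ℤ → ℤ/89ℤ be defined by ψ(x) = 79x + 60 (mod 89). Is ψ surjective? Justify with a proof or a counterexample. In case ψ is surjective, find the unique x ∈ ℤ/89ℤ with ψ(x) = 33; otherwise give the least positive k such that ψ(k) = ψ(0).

Recall that surjectivity means every element of the codomain has a preimage under ψ.
Since gcd(79, 89) = 1, 79 is invertible modulo 89. Euclid's algorithm: 89 = 1·79 + 10, 79 = 7·10 + 9, 10 = 1·9 + 1; back-substituting gives 1 = 80·79 − 71·89, so 79⁻¹ ≡ 80 (mod 89).
Then y ↦ 80(y − 60) is a two-sided inverse to ψ, so every y ∈ ℤ/89ℤ has a preimage.
Thus ψ is surjective.
Since ψ is surjective, we compute ψ⁻¹(33): solve 79x + 60 ≡ 33 (mod 89), i.e. 79x ≡ 62 (mod 89).
Multiplying by 79⁻¹ = 80 gives x ≡ 80·62 = 4960 = 55·89 + 65 ≡ 65 (mod 89).
Check: ψ(65) = 79·65 + 60 = 5195 = 58·89 + 33 ≡ 33 (mod 89).

65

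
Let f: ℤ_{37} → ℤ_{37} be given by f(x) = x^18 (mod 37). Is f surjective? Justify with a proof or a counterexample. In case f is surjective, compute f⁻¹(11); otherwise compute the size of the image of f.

3

f(1) = 1^18 = 1.
f(3): Repeated squaring mod 37: 3^1 ≡ 3, 3^2 ≡ 3² = 9, 3^4 ≡ 9² = 81 ≡ 7, 3^8 ≡ 7² = 49 ≡ 12, 3^16 ≡ 12² = 144 ≡ 33. Since 18 = 16 + 2, 3^18 ≡ 33·9: 33·9 = 297 ≡ 1. So 3^18 ≡ 1 (mod 37).
So f(1) = f(3) = 1 while 1 ≠ 3, so f is not injective.
A non-injective map from the 37-element set ℤ_{37} to itself takes at most 36 distinct values, so it cannot be surjective. Hence f is not surjective.
Since f is not surjective, we determine |image(f)|. Computing x^18 mod 37 for each x (by repeated squaring, reducing mod 37 at every step), the values f(0), f(1), …, f(36) are: 0, 1, 36, 1, 1, 36, 36, 1, 36, 1, 1, 1, 1, 36, 36, 36, 1, 36, 36, 36, 36, 1, 36, 36, 36, 1, 1, 1, 1, 36, 1, 36, 36, 1, 1, 36, 1.
The distinct values are {0, 1, 36}; there are 3 of them.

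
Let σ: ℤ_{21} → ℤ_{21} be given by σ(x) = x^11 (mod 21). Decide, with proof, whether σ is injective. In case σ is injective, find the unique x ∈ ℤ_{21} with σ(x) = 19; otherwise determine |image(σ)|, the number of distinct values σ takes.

10

Computing x^11 mod 21 for each x (by repeated squaring, reducing mod 21 at every step), the values σ(0), σ(1), …, σ(20) are: 0, 1, 11, 12, 16, 17, 6, 7, 8, 18, 19, 2, 3, 13, 14, 15, 4, 5, 9, 10, 20.
Every element of ℤ_{21} appears exactly once in this list, so σ is a bijection, and in particular injective.
Since σ is injective, we read off the preimage of 19 from the same table: σ(10) = 19, so σ⁻¹(19) = 10.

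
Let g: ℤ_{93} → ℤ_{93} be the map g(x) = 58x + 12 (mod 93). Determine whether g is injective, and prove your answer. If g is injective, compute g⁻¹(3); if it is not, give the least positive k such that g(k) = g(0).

If g(u) = g(v), then 58u ≡ 58v (mod 93). Because gcd(58, 93) = 1, we may cancel 58 to get u ≡ v (mod 93).
Hence g is injective.
We now compute 58⁻¹ mod 93 explicitly. Euclid's algorithm: 93 = 1·58 + 35, 58 = 1·35 + 23, 35 = 1·23 + 12, 23 = 1·12 + 11, 12 = 1·11 + 1; back-substituting gives 1 = 85·58 − 53·93, so 58⁻¹ ≡ 85 (mod 93).
Since g is injective, we find g⁻¹(3): we need 58x ≡ 3 − 12 ≡ 84 (mod 93). Using 58⁻¹ = 85: x ≡ 85·84 = 7140 = 76·93 + 72, so x = 72.
Check: g(72) = 58·72 + 12 = 4188 = 45·93 + 3 ≡ 3 (mod 93).

72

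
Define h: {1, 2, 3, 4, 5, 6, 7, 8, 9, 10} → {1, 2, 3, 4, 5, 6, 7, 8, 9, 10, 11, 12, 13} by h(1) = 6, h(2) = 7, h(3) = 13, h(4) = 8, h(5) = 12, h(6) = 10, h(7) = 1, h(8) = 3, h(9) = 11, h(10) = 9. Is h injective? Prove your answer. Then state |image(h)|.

The values h(1), …, h(10) are 6, 7, 13, 8, 12, 10, 1, 3, 11, 9 — all distinct.
So h(u) = h(v) only when u = v, and h is injective.
The image of h is {1, 3, 6, 7, 8, 9, 10, 11, 12, 13}, which has 10 elements.

10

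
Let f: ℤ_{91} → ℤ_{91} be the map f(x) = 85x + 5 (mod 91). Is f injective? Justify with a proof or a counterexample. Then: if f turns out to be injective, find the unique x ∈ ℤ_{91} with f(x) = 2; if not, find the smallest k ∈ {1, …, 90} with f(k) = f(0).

Suppose f(s) = f(t) in ℤ_{91}. Then 85s + 5 ≡ 85t + 5 (mod 91), thus 85(s − t) ≡ 0 (mod 91).
Since gcd(85, 91) = 1, 85 is invertible modulo 91, hence s − t ≡ 0 (mod 91), i.e. s = t.
So f is injective.
We now compute 85⁻¹ mod 91 explicitly. Euclid's algorithm: 91 = 1·85 + 6, 85 = 14·6 + 1; back-substituting gives 1 = 15·85 − 14·91, so 85⁻¹ ≡ 15 (mod 91).
Since f is injective, we compute f⁻¹(2): solve 85x + 5 ≡ 2 (mod 91), i.e. 85x ≡ 88 (mod 91).
Multiplying by 85⁻¹ = 15 gives x ≡ 15·88 = 1320 = 14·91 + 46 ≡ 46 (mod 91).
Check: f(46) = 85·46 + 5 = 3915 = 43·91 + 2 ≡ 2 (mod 91).

46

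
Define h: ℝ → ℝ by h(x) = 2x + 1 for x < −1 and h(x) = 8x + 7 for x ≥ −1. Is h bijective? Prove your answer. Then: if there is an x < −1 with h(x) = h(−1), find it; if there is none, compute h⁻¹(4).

-3/8

Both pieces are strictly increasing (slopes 2 and 8), so each is injective on its own interval.
The left piece maps (−∞, −1) onto (−∞, −1); the right piece maps [−1, ∞) onto [−1, ∞).
Since −1 = −1, the images partition ℝ: h is injective and surjective, hence bijective.
Because the two images are disjoint, no x < −1 has h(x) = h(−1), so we compute h⁻¹(4): 4 lies in [−1, ∞), so solve 8x + 7 = 4: x = (4 − 7)/8 = −3/8.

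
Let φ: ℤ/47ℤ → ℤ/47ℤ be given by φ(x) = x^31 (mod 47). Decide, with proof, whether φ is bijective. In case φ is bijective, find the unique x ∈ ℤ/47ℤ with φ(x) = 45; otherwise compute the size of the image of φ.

39

Since 47 is prime, the nonzero elements of ℤ/47ℤ form a cyclic group of order 46.
As gcd(31, 46) = 1, raising to the 31st power is a bijection on this group: if s^31 ≡ t^31 then (st^{−1})^31 = 1, and the only element of order dividing gcd(31, 46) = 1 is 1, so s = t.
With φ(0) = 0 this makes φ injective on all of ℤ/47ℤ, hence bijective (finite equal-size domain and codomain). In particular φ is bijective.
Since φ is bijective, we find the preimage of 45. The inverse of x ↦ x^31 on (ℤ/47ℤ)^× is x ↦ x^3, because 31·3 = 93 = 2·46 + 1 ≡ 1 (mod 46) and x^{46} = 1 for x ≠ 0 (Fermat). So φ⁻¹(45) = 45^3 mod 47.
Repeated squaring mod 47: 45^1 ≡ 45, 45^2 ≡ 45² = 2025 ≡ 4. Since 3 = 2 + 1, 45^3 ≡ 4·45: 4·45 = 180 ≡ 39. So 45^3 ≡ 39 (mod 47).
Hence φ⁻¹(45) = 39.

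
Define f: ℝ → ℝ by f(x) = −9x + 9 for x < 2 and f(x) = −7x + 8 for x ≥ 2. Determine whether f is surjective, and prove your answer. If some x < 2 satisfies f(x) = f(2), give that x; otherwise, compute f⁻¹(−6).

5/3

Both pieces are strictly decreasing (slopes −9 and −7), so each is injective on its own interval.
The left piece maps (−∞, 2) onto (−9, ∞); the right piece maps [2, ∞) onto (−∞, −6].
The union (−9, ∞) ∪ (−∞, −6] covers ℝ, so f is surjective.
For the follow-up: the images overlap, so an x < 2 with f(x) = f(2) exists. f(2) = −6; solving −9x + 9 = −6 for x < 2 gives x = (−6 − 9)/(−9) = 5/3.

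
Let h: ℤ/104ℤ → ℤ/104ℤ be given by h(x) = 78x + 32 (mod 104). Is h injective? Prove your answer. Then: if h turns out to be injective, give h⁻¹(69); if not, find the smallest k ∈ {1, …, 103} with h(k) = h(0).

By definition, injectivity means: for all x_1, x_2 in the domain, h(x_1) = h(x_2) implies x_1 = x_2.
We have gcd(78, 104) = 26 > 1. Taking x_1 = 0 and x_2 = 4: h(0) = 32 and h(4) = 78·4 + 32 = 344 ≡ 32 (mod 104).
So h(0) = h(4) while 0 ≠ 4, therefore h is not injective.
Since h is not injective, we find the least positive k with h(k) = h(0): this means 78k ≡ 0 (mod 104), i.e. 104 ∣ 78k. Since gcd(78, 104) = 26, dividing through by 26 this holds exactly when 4 ∣ 3k, and as gcd(3, 4) = 1, exactly when 4 ∣ k.
The smallest positive such k is 4.

4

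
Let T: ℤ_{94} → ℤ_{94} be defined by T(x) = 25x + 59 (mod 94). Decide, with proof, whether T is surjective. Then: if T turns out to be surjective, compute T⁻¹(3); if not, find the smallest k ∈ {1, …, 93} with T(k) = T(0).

Since gcd(25, 94) = 1, 25 is invertible modulo 94. Euclid's algorithm: 94 = 3·25 + 19, 25 = 1·19 + 6, 19 = 3·6 + 1; back-substituting gives 1 = 79·25 − 21·94, so 25⁻¹ ≡ 79 (mod 94).
Then y ↦ 79(y − 59) is a two-sided inverse to T, so every y ∈ ℤ_{94} has a preimage.
Thus T is surjective.
Since T is surjective, we compute T⁻¹(3): solve 25x + 59 ≡ 3 (mod 94), i.e. 25x ≡ 38 (mod 94).
Multiplying by 25⁻¹ = 79 gives x ≡ 79·38 = 3002 = 31·94 + 88 ≡ 88 (mod 94).
Check: T(88) = 25·88 + 59 = 2259 = 24·94 + 3 ≡ 3 (mod 94).

88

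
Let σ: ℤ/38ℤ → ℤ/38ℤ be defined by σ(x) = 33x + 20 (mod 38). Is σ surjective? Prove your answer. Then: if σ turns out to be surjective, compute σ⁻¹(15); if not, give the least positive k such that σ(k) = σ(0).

1

Recall: surjectivity means every element of the codomain has a preimage under σ.
Since gcd(33, 38) = 1, 33 is invertible modulo 38. Euclid's algorithm: 38 = 1·33 + 5, 33 = 6·5 + 3, 5 = 1·3 + 2, 3 = 1·2 + 1; back-substituting gives 1 = 15·33 − 13·38, so 33⁻¹ ≡ 15 (mod 38).
Then y ↦ 15(y − 20) is a two-sided inverse to σ, so every y ∈ ℤ/38ℤ has a preimage.
So σ is surjective.
Since σ is surjective, we find σ⁻¹(15): we need 33x ≡ 15 − 20 ≡ 33 (mod 38). Using 33⁻¹ = 15: x ≡ 15·33 = 495 = 13·38 + 1, so x = 1.
Check: σ(1) = 33·1 + 20 = 53 = 1·38 + 15 ≡ 15 (mod 38).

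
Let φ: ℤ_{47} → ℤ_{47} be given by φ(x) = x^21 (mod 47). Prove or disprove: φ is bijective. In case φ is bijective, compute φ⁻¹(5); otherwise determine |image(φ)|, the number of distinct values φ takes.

Since 47 is prime, the nonzero elements of ℤ_{47} form a cyclic group of order 46.
As gcd(21, 46) = 1, raising to the 21st power is a bijection on this group: if x_1^21 ≡ x_2^21 then (x_1x_2^{−1})^21 = 1, and the only element of order dividing gcd(21, 46) = 1 is 1, so x_1 = x_2.
With φ(0) = 0 this makes φ injective on all of ℤ_{47}, hence bijective (finite equal-size domain and codomain). In particular φ is bijective.
Since φ is bijective, we find the preimage of 5. The inverse of x ↦ x^21 on (ℤ_{47})^× is x ↦ x^11, because 21·11 = 231 = 5·46 + 1 ≡ 1 (mod 46) and x^{46} = 1 for x ≠ 0 (Fermat). So φ⁻¹(5) = 5^11 mod 47.
Repeated squaring mod 47: 5^1 ≡ 5, 5^2 ≡ 5² = 25, 5^4 ≡ 25² = 625 ≡ 14, 5^8 ≡ 14² = 196 ≡ 8. Since 11 = 8 + 2 + 1, 5^11 ≡ 8·25·5: 8·25 = 200 ≡ 12, then 12·5 = 60 ≡ 13. So 5^11 ≡ 13 (mod 47).
Hence φ⁻¹(5) = 13.

13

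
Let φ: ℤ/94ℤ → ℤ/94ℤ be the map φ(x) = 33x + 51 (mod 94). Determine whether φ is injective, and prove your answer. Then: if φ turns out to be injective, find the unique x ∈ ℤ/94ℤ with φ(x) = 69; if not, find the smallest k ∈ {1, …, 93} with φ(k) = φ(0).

86

By definition, φ is injective when φ(x_1) = φ(x_2) forces x_1 = x_2.
Suppose φ(x_1) = φ(x_2) in ℤ/94ℤ. Then 33x_1 + 51 ≡ 33x_2 + 51 (mod 94), therefore 33(x_1 − x_2) ≡ 0 (mod 94).
Since gcd(33, 94) = 1, 33 is invertible modulo 94, therefore x_1 − x_2 ≡ 0 (mod 94), i.e. x_1 = x_2.
Thus φ is injective.
We now compute 33⁻¹ mod 94 explicitly. Euclid's algorithm: 94 = 2·33 + 28, 33 = 1·28 + 5, 28 = 5·5 + 3, 5 = 1·3 + 2, 3 = 1·2 + 1; back-substituting gives 1 = 57·33 − 20·94, so 33⁻¹ ≡ 57 (mod 94).
Since φ is injective, we find φ⁻¹(69): we need 33x ≡ 69 − 51 ≡ 18 (mod 94). Using 33⁻¹ = 57: x ≡ 57·18 = 1026 = 10·94 + 86, so x = 86.
Check: φ(86) = 33·86 + 51 = 2889 = 30·94 + 69 ≡ 69 (mod 94).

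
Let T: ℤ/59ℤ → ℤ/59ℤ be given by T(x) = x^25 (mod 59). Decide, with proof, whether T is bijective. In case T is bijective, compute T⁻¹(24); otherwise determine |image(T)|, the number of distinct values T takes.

47

Since 59 is prime, the nonzero elements of ℤ/59ℤ form a cyclic group of order 58.
As gcd(25, 58) = 1, raising to the 25th power is a bijection on this group: if s^25 ≡ t^25 then (st^{−1})^25 = 1, and the only element of order dividing gcd(25, 58) = 1 is 1, so s = t.
With T(0) = 0 this makes T injective on all of ℤ/59ℤ, hence bijective (finite equal-size domain and codomain). In particular T is bijective.
Since T is bijective, we find the preimage of 24. The inverse of x ↦ x^25 on (ℤ/59ℤ)^× is x ↦ x^7, because 25·7 = 175 = 3·58 + 1 ≡ 1 (mod 58) and x^{58} = 1 for x ≠ 0 (Fermat). So T⁻¹(24) = 24^7 mod 59.
Repeated squaring mod 59: 24^1 ≡ 24, 24^2 ≡ 24² = 576 ≡ 45, 24^4 ≡ 45² = 2025 ≡ 19. Since 7 = 4 + 2 + 1, 24^7 ≡ 19·45·24: 19·45 = 855 ≡ 29, then 29·24 = 696 ≡ 47. So 24^7 ≡ 47 (mod 59).
Hence T⁻¹(24) = 47.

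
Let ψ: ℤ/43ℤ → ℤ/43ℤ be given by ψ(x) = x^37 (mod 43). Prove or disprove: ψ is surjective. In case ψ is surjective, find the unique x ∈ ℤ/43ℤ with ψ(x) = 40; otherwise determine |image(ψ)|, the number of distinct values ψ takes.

Since 43 is prime, the nonzero elements of ℤ/43ℤ form a cyclic group of order 42.
As gcd(37, 42) = 1, raising to the 37th power is a bijection on this group: if u^37 ≡ v^37 then (uv^{−1})^37 = 1, and the only element of order dividing gcd(37, 42) = 1 is 1, so u = v.
With ψ(0) = 0 this makes ψ injective on all of ℤ/43ℤ, hence bijective (finite equal-size domain and codomain). In particular ψ is surjective.
Since ψ is surjective, we find the preimage of 40. The inverse of x ↦ x^37 on (ℤ/43ℤ)^× is x ↦ x^25, because 37·25 = 925 = 22·42 + 1 ≡ 1 (mod 42) and x^{42} = 1 for x ≠ 0 (Fermat). So ψ⁻¹(40) = 40^25 mod 43.
Repeated squaring mod 43: 40^1 ≡ 40, 40^2 ≡ 40² = 1600 ≡ 9, 40^4 ≡ 9² = 81 ≡ 38, 40^8 ≡ 38² = 1444 ≡ 25, 40^16 ≡ 25² = 625 ≡ 23. Since 25 = 16 + 8 + 1, 40^25 ≡ 23·25·40: 23·25 = 575 ≡ 16, then 16·40 = 640 ≡ 38. So 40^25 ≡ 38 (mod 43).
Hence ψ⁻¹(40) = 38.

38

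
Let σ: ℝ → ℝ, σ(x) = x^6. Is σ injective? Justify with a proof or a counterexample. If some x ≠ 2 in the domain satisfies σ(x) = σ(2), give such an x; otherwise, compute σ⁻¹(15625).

-2

σ(2) = 64 = (−2)^6 = σ(−2) (since 6 is even), with 2 ≠ −2. So σ is not injective.
For the follow-up, such an x exists: taking x = −2 ∈ ℝ gives σ(−2) = 64 = σ(2) with −2 ≠ 2.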